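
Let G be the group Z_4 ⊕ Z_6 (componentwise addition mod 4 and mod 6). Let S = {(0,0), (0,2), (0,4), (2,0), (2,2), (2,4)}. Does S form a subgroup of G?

|S| = 6 divides |G| = 24, consistent with Lagrange.
S contains the identity, every element's inverse is in S, and S is closed under +: it is a subgroup.
In fact S = ⟨(2,4)⟩.

Yes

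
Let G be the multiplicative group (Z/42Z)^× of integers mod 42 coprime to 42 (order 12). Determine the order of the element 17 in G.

Compute successive powers of 17 mod 42: 17, 37, 41, 25, 5, 1; 17^6 ≡ 1 (mod 42).
So |⟨17⟩| = 6.

6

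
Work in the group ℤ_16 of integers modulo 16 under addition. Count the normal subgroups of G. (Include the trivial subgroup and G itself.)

5

G is abelian, so every subgroup is normal.
G has 5 subgroups in total, hence 5 normal subgroups.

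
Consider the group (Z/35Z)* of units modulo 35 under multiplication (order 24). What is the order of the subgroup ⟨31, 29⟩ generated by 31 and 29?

|⟨31⟩| = 6 and |⟨29⟩| = 2, so |H| is a multiple of lcm(6, 2) = 6 and divides |G| = 24.
Closing under the operation: H = {1, 4, 6, 9, 11, 16, 19, 24, 26, 29, 31, 34}, so |H| = 12.

12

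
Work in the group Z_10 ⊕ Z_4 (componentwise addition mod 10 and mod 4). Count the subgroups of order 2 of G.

3

|G| = 40 and 2 | 40, so subgroups of order 2 are possible by Lagrange.
The subgroups of order 2 are: {(0,0), (0,2)}; {(0,0), (5,0)}; {(0,0), (5,2)}.
So G has 3 subgroups of order 2.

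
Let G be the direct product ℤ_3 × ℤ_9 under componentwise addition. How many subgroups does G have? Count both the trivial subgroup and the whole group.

|G| = 27, so by Lagrange every subgroup order divides 27. Divisors: 1, 3, 9, 27.
Subgroups by order — order 1: 1; order 3: 4; order 9: 4; order 27: 1.
Total: 1 + 4 + 4 + 1 = 10.

10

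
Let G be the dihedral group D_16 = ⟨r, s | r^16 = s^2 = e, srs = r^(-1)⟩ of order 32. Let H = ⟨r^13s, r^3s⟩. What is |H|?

16

|⟨r^13s⟩| = 2 and |⟨r^3s⟩| = 2, so |H| is a multiple of lcm(2, 2) = 2 and divides |G| = 32.
Closing under the operation: H = {e, r^2, r^4, r^6, r^8, r^10, r^12, r^14, rs, r^3s, r^5s, r^7s, r^9s, r^11s, r^13s, r^15s}, so |H| = 16.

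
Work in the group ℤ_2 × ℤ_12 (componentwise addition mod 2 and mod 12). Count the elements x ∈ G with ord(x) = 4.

4

An element (a,b) has order lcm(ord(a), ord(b)); count pairs with lcm equal to 4.
Enumerating gives 4 such elements.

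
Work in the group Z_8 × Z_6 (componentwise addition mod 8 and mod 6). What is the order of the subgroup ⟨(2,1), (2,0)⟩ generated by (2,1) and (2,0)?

24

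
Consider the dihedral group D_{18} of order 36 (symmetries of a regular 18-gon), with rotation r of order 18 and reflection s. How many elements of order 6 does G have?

2

The elements of order 6 are: r^3, r^15.
That's 2.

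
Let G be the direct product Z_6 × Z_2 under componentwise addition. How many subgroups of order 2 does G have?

|G| = 12 and 2 | 12, so subgroups of order 2 are possible by Lagrange.
The subgroups of order 2 are: {(0,0), (0,1)}; {(0,0), (3,0)}; {(0,0), (3,1)}.
So G has 3 subgroups of order 2.

3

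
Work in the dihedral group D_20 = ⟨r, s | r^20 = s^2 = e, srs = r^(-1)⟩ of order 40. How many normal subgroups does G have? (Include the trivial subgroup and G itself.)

9

G has 48 subgroups. Checking conjugation-invariance by order — order 1: 1/1 normal; order 2: 1/21 normal; order 4: 1/11 normal; order 5: 1/1 normal; order 8: 0/5 normal; order 10: 1/5 normal; order 20: 3/3 normal; order 40: 1/1 normal.
Total normal subgroups: 9.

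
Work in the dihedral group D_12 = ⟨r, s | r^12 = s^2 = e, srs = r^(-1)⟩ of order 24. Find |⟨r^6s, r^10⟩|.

|⟨r^6s⟩| = 2 and |⟨r^10⟩| = 6, so |H| is a multiple of lcm(2, 6) = 6 and divides |G| = 24.
Closing under the operation: H = {e, r^2, r^4, r^6, r^8, r^10, s, r^2s, r^4s, r^6s, r^8s, r^10s}, so |H| = 12.

12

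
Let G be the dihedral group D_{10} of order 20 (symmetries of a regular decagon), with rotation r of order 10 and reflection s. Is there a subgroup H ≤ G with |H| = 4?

Yes

4 | 20. A subgroup of order 4 is {e, r^5, r^2s, r^7s}.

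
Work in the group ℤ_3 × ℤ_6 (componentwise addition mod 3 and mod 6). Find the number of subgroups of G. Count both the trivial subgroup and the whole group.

|G| = 18, so by Lagrange every subgroup order divides 18. Divisors: 1, 2, 3, 6, 9, 18.
Subgroups by order — order 1: 1; order 2: 1; order 3: 4; order 6: 4; order 9: 1; order 18: 1.
Total: 1 + 1 + 4 + 4 + 1 + 1 = 12.

12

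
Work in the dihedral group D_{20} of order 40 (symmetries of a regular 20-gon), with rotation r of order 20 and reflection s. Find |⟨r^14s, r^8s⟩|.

|⟨r^14s⟩| = 2 and |⟨r^8s⟩| = 2, so |H| is a multiple of lcm(2, 2) = 2 and divides |G| = 40.
Closing under the operation: H = {e, r^2, r^4, r^6, r^8, r^10, r^12, r^14, r^16, r^18, s, r^2s, r^4s, r^6s, r^8s, r^10s, r^12s, r^14s, r^16s, r^18s}, so |H| = 20.

20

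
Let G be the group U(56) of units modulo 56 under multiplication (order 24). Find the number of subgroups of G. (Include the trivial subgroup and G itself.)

32

|G| = 24, so by Lagrange every subgroup order divides 24. Divisors: 1, 2, 3, 4, 6, 8, 12, 24.
Subgroups by order — order 1: 1; order 2: 7; order 3: 1; order 4: 7; order 6: 7; order 8: 1; order 12: 7; order 24: 1.
Total: 1 + 7 + 1 + 7 + 7 + 1 + 7 + 1 = 32.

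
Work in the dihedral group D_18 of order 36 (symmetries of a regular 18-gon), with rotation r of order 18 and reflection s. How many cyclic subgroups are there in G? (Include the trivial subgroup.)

A cyclic subgroup of order d is generated by each of its φ(d) elements of order d, so the cyclic subgroups of order d number (#elements of order d)/φ(d).
Cyclic subgroups by order — order 1: 1; order 2: 19; order 3: 1; order 6: 1; order 9: 1; order 18: 1.
Total: 24.

24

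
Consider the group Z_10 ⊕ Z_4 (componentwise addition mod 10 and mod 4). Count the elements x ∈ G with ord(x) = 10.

An element (a,b) has order lcm(ord(a), ord(b)); count pairs with lcm equal to 10.
Enumerating gives 12 such elements.

12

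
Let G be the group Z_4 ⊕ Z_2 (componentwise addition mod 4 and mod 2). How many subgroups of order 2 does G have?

3

|G| = 8 and 2 | 8, so subgroups of order 2 are possible by Lagrange.
The subgroups of order 2 are: {(0,0), (0,1)}; {(0,0), (2,0)}; {(0,0), (2,1)}.
So G has 3 subgroups of order 2.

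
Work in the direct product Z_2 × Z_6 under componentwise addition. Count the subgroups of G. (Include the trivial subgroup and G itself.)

|G| = 12, so by Lagrange every subgroup order divides 12. Divisors: 1, 2, 3, 4, 6, 12.
Subgroups by order — order 1: 1; order 2: 3; order 3: 1; order 4: 1; order 6: 3; order 12: 1.
Total: 1 + 3 + 1 + 1 + 3 + 1 = 10.

10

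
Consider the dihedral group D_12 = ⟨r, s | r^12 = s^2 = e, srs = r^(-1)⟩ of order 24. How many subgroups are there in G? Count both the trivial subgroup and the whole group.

34

|G| = 24, so by Lagrange every subgroup order divides 24. Divisors: 1, 2, 3, 4, 6, 8, 12, 24.
Subgroups by order — order 1: 1; order 2: 13; order 3: 1; order 4: 7; order 6: 5; order 8: 3; order 12: 3; order 24: 1.
Total: 1 + 13 + 1 + 7 + 5 + 3 + 3 + 1 = 34.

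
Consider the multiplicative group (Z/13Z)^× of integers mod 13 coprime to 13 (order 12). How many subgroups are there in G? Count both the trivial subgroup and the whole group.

6

|G| = 12, so by Lagrange every subgroup order divides 12. Divisors: 1, 2, 3, 4, 6, 12.
Subgroups by order — order 1: 1; order 2: 1; order 3: 1; order 4: 1; order 6: 1; order 12: 1.
Total: 1 + 1 + 1 + 1 + 1 + 1 = 6.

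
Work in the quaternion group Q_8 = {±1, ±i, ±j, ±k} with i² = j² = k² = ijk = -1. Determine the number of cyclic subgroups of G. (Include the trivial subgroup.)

5

A cyclic subgroup of order d is generated by each of its φ(d) elements of order d, so the cyclic subgroups of order d number (#elements of order d)/φ(d).
Cyclic subgroups by order — order 1: 1; order 2: 1; order 4: 3.
Total: 5.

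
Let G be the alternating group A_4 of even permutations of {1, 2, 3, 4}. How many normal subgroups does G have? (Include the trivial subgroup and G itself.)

3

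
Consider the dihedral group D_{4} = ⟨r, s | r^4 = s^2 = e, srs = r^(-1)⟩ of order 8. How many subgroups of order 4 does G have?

3

|G| = 8 and 4 | 8, so subgroups of order 4 are possible by Lagrange.
The subgroups of order 4 are: {e, r, r^2, r^3}; {e, r^2, s, r^2s}; {e, r^2, rs, r^3s}.
So G has 3 subgroups of order 4.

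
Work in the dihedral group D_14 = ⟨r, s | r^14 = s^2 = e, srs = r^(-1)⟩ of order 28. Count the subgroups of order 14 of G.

|G| = 28 and 14 | 28, so subgroups of order 14 are possible by Lagrange.
The subgroups of order 14 are: {e, r, r^2, r^3, r^4, r^5, r^6, r^7, r^8, r^9, r^10, r^11, r^12, r^13}; {e, r^2, r^4, r^6, r^8, r^10, r^12, s, r^2s, r^4s, r^6s, r^8s, r^10s, r^12s}; {e, r^2, r^4, r^6, r^8, r^10, r^12, rs, r^3s, r^5s, r^7s, r^9s, r^11s, r^13s}.
So G has 3 subgroups of order 14.

3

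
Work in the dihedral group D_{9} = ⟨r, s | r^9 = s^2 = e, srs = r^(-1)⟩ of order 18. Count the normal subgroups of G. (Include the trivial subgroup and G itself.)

4

G has 16 subgroups. Checking conjugation-invariance by order — order 1: 1/1 normal; order 2: 0/9 normal; order 3: 1/1 normal; order 6: 0/3 normal; order 9: 1/1 normal; order 18: 1/1 normal.
Total normal subgroups: 4.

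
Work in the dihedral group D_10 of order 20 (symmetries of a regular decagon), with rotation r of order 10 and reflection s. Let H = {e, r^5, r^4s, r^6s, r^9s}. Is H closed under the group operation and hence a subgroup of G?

No

Closure fails: r^5 · r^6s = rs ∉ H. So H is not a subgroup.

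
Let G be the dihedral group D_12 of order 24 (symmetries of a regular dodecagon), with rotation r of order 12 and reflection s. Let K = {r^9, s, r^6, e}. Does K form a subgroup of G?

r^9 ∈ K but its inverse r^3 ∉ K, so K is not a subgroup.

No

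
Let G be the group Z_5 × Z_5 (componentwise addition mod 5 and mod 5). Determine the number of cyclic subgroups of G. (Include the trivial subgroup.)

7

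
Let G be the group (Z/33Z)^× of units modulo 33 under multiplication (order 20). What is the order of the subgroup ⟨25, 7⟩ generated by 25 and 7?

|⟨25⟩| = 5 and |⟨7⟩| = 10, so |H| is a multiple of lcm(5, 10) = 10 and divides |G| = 20.
Closing under the operation: H = {1, 4, 7, 10, 13, 16, 19, 25, 28, 31}, so |H| = 10.

10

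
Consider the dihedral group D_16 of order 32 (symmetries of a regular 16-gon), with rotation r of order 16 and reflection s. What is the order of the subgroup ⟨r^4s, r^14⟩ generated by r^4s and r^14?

16

|⟨r^4s⟩| = 2 and |⟨r^14⟩| = 8, so |H| is a multiple of lcm(2, 8) = 8 and divides |G| = 32.
Closing under the operation: H = {e, r^2, r^4, r^6, r^8, r^10, r^12, r^14, s, r^2s, r^4s, r^6s, r^8s, r^10s, r^12s, r^14s}, so |H| = 16.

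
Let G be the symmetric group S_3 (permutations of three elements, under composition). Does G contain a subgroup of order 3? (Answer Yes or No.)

3 | 6. A subgroup of order 3 is {e, (1 2 3), (1 3 2)}.

Yes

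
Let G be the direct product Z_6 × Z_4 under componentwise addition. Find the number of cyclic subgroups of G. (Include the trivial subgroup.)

A cyclic subgroup of order d is generated by each of its φ(d) elements of order d, so the cyclic subgroups of order d number (#elements of order d)/φ(d).
Cyclic subgroups by order — order 1: 1; order 2: 3; order 3: 1; order 4: 2; order 6: 3; order 12: 2.
Total: 12.

12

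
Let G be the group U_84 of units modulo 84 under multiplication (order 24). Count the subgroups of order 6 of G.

|G| = 24 and 6 | 24, so subgroups of order 6 are possible by Lagrange.
The subgroups of order 6 are: {1, 11, 23, 25, 37, 71}; {1, 13, 25, 37, 61, 73}; {1, 5, 17, 25, 37, 41}; {1, 19, 25, 31, 37, 55}; … (7 in all).
So G has 7 subgroups of order 6.

7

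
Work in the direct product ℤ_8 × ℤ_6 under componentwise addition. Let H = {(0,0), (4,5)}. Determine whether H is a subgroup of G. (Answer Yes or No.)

(4,5) ∈ H but its inverse (4,1) ∉ H, so H is not a subgroup.

No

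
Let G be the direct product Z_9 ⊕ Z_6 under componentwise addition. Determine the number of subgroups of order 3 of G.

|G| = 54 and 3 | 54, so subgroups of order 3 are possible by Lagrange.
The subgroups of order 3 are: {(0,0), (0,2), (0,4)}; {(0,0), (3,0), (6,0)}; {(0,0), (3,2), (6,4)}; {(0,0), (3,4), (6,2)}.
So G has 4 subgroups of order 3.

4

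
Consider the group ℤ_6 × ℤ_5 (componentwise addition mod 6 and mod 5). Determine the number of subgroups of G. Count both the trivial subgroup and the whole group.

|G| = 30, so by Lagrange every subgroup order divides 30. Divisors: 1, 2, 3, 5, 6, 10, 15, 30.
Subgroups by order — order 1: 1; order 2: 1; order 3: 1; order 5: 1; order 6: 1; order 10: 1; order 15: 1; order 30: 1.
Total: 1 + 1 + 1 + 1 + 1 + 1 + 1 + 1 = 8.

8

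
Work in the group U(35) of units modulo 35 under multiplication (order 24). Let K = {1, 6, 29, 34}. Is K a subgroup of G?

|K| = 4 divides |G| = 24, consistent with Lagrange.
K contains the identity, every element's inverse is in K, and K is closed under ·: it is a subgroup.

Yes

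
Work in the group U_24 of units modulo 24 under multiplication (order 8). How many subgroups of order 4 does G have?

7

|G| = 8 and 4 | 8, so subgroups of order 4 are possible by Lagrange.
The subgroups of order 4 are: {1, 11, 13, 23}; {1, 11, 17, 19}; {1, 5, 7, 11}; {1, 5, 13, 17}; … (7 in all).
So G has 7 subgroups of order 4.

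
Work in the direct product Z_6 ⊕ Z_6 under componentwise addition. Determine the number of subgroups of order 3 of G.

|G| = 36 and 3 | 36, so subgroups of order 3 are possible by Lagrange.
The subgroups of order 3 are: {(0,0), (0,2), (0,4)}; {(0,0), (2,0), (4,0)}; {(0,0), (2,2), (4,4)}; {(0,0), (2,4), (4,2)}.
So G has 4 subgroups of order 3.

4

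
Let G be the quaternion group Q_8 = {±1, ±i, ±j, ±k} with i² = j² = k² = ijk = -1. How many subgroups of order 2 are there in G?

1

|G| = 8 and 2 | 8, so subgroups of order 2 are possible by Lagrange.
The subgroups of order 2 are: {1, -1}.
So G has 1 subgroup of order 2.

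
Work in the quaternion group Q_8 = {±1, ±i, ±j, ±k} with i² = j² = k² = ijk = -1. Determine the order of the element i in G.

Computing powers of i: the smallest k with (i)^k = e is k = 4.

4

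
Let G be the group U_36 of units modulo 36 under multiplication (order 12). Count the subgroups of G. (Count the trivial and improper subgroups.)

|G| = 12, so by Lagrange every subgroup order divides 12. Divisors: 1, 2, 3, 4, 6, 12.
Subgroups by order — order 1: 1; order 2: 3; order 3: 1; order 4: 1; order 6: 3; order 12: 1.
Total: 1 + 3 + 1 + 1 + 3 + 1 = 10.

10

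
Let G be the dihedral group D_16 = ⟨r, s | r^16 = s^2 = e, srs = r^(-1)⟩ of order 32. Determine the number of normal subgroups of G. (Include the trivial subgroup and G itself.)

G has 36 subgroups. Checking conjugation-invariance by order — order 1: 1/1 normal; order 2: 1/17 normal; order 4: 1/9 normal; order 8: 1/5 normal; order 16: 3/3 normal; order 32: 1/1 normal.
Total normal subgroups: 8.

8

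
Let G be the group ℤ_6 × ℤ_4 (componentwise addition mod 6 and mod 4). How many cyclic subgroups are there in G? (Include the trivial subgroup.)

12

Group the elements of G by the cyclic subgroup they generate; each cyclic subgroup of order d accounts for φ(d) elements.
Cyclic subgroups by order — order 1: 1; order 2: 3; order 3: 1; order 4: 2; order 6: 3; order 12: 2.
Total: 12.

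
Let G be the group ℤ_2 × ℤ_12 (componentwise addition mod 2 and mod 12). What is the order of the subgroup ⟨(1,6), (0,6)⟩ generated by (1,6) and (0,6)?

4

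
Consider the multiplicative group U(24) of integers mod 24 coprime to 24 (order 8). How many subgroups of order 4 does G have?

|G| = 8 and 4 | 8, so subgroups of order 4 are possible by Lagrange.
The subgroups of order 4 are: {1, 11, 13, 23}; {1, 11, 17, 19}; {1, 5, 7, 11}; {1, 5, 13, 17}; … (7 in all).
So G has 7 subgroups of order 4.

7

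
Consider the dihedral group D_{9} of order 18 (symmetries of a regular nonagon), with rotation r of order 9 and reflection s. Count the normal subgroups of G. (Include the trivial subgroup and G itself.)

4

G has 16 subgroups. Checking conjugation-invariance by order — order 1: 1/1 normal; order 2: 0/9 normal; order 3: 1/1 normal; order 6: 0/3 normal; order 9: 1/1 normal; order 18: 1/1 normal.
Total normal subgroups: 4.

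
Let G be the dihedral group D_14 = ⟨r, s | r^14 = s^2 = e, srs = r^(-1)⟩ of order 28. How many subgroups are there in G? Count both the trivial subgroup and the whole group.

|G| = 28, so by Lagrange every subgroup order divides 28. Divisors: 1, 2, 4, 7, 14, 28.
Subgroups by order — order 1: 1; order 2: 15; order 4: 7; order 7: 1; order 14: 3; order 28: 1.
Total: 1 + 15 + 7 + 1 + 3 + 1 = 28.

28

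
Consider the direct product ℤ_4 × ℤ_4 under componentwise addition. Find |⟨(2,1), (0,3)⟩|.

|⟨(2,1)⟩| = 4 and |⟨(0,3)⟩| = 4, so |H| is a multiple of lcm(4, 4) = 4 and divides |G| = 16.
Closing under the operation: H = {(0,0), (0,1), (0,2), (0,3), (2,0), (2,1), (2,2), (2,3)}, so |H| = 8.

8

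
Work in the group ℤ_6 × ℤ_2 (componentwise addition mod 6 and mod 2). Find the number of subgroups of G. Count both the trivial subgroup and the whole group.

|G| = 12, so by Lagrange every subgroup order divides 12. Divisors: 1, 2, 3, 4, 6, 12.
Subgroups by order — order 1: 1; order 2: 3; order 3: 1; order 4: 1; order 6: 3; order 12: 1.
Total: 1 + 3 + 1 + 1 + 3 + 1 = 10.

10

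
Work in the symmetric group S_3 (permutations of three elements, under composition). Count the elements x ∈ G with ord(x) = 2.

3

The elements of order 2 are: (2 3), (1 2), (1 3).
That's 3.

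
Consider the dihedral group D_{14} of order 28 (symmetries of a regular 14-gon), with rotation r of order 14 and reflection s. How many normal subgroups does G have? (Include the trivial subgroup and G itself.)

G has 28 subgroups. Checking conjugation-invariance by order — order 1: 1/1 normal; order 2: 1/15 normal; order 4: 0/7 normal; order 7: 1/1 normal; order 14: 3/3 normal; order 28: 1/1 normal.
Total normal subgroups: 7.

7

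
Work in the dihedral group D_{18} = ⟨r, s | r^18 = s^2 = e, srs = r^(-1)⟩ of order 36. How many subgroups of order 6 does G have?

|G| = 36 and 6 | 36, so subgroups of order 6 are possible by Lagrange.
The subgroups of order 6 are: {e, r^6, r^12, r^4s, r^10s, r^16s}; {e, r^6, r^12, r^5s, r^11s, r^17s}; {e, r^6, r^12, s, r^6s, r^12s}; {e, r^6, r^12, rs, r^7s, r^13s}; … (7 in all).
So G has 7 subgroups of order 6.

7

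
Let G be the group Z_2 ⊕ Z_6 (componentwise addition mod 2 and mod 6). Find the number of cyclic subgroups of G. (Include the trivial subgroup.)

8

A cyclic subgroup of order d is generated by each of its φ(d) elements of order d, so the cyclic subgroups of order d number (#elements of order d)/φ(d).
Cyclic subgroups by order — order 1: 1; order 2: 3; order 3: 1; order 6: 3.
Total: 8.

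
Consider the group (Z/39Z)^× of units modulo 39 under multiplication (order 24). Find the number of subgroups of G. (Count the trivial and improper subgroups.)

16

|G| = 24, so by Lagrange every subgroup order divides 24. Divisors: 1, 2, 3, 4, 6, 8, 12, 24.
Subgroups by order — order 1: 1; order 2: 3; order 3: 1; order 4: 3; order 6: 3; order 8: 1; order 12: 3; order 24: 1.
Total: 1 + 3 + 1 + 3 + 3 + 1 + 3 + 1 = 16.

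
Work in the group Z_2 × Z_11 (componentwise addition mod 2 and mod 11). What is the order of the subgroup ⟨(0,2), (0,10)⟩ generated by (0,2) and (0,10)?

11

|⟨(0,2)⟩| = 11 and |⟨(0,10)⟩| = 11, so |H| is a multiple of lcm(11, 11) = 11 and divides |G| = 22.
Closing under the operation: H = {(0,0), (0,1), (0,2), (0,3), (0,4), (0,5), (0,6), (0,7), (0,8), (0,9), (0,10)}, so |H| = 11.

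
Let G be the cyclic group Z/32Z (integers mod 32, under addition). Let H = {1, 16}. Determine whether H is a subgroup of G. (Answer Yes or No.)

No

The identity 0 ∉ H, so H is not a subgroup.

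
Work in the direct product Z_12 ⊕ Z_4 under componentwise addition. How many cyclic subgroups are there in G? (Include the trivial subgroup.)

A cyclic subgroup of order d is generated by each of its φ(d) elements of order d, so the cyclic subgroups of order d number (#elements of order d)/φ(d).
Cyclic subgroups by order — order 1: 1; order 2: 3; order 3: 1; order 4: 6; order 6: 3; order 12: 6.
Total: 20.

20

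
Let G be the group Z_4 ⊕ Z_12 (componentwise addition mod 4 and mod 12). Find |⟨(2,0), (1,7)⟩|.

|⟨(2,0)⟩| = 2 and |⟨(1,7)⟩| = 12, so |H| is a multiple of lcm(2, 12) = 12 and divides |G| = 48.
Closing under the operation: H = {(0,0), (0,2), (0,4), (0,6), (0,8), (0,10), (1,1), (1,3), (1,5), (1,7), (1,9), (1,11), (2,0), (2,2), (2,4), (2,6), (2,8), (2,10), (3,1), (3,3), (3,5), (3,7), (3,9), (3,11)}, so |H| = 24.

24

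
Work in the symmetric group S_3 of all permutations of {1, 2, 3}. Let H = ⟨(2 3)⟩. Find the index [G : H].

3

|⟨(2 3)⟩| = 2 and |G| = 6.
By Lagrange, [G : H] = |G|/|H| = 6/2 = 3.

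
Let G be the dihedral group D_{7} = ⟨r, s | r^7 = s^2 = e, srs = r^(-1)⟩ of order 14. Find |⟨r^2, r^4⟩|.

7

|⟨r^2⟩| = 7 and |⟨r^4⟩| = 7, so |H| is a multiple of lcm(7, 7) = 7 and divides |G| = 14.
Closing under the operation: H = {e, r, r^2, r^3, r^4, r^5, r^6}, so |H| = 7.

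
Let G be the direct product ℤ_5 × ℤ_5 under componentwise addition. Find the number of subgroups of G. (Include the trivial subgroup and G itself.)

|G| = 25, so by Lagrange every subgroup order divides 25. Divisors: 1, 5, 25.
Subgroups by order — order 1: 1; order 5: 6; order 25: 1.
Total: 1 + 6 + 1 = 8.

8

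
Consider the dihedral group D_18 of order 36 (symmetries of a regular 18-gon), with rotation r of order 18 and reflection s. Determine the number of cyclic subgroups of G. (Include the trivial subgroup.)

A cyclic subgroup of order d is generated by each of its φ(d) elements of order d, so the cyclic subgroups of order d number (#elements of order d)/φ(d).
Cyclic subgroups by order — order 1: 1; order 2: 19; order 3: 1; order 6: 1; order 9: 1; order 18: 1.
Total: 24.

24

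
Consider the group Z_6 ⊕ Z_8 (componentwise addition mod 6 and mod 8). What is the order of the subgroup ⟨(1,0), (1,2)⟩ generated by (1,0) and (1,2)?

24

|⟨(1,0)⟩| = 6 and |⟨(1,2)⟩| = 12, so |H| is a multiple of lcm(6, 12) = 12 and divides |G| = 48.
Closing under the operation: H = {(0,0), (0,2), (0,4), (0,6), (1,0), (1,2), (1,4), (1,6), (2,0), (2,2), (2,4), (2,6), (3,0), (3,2), (3,4), (3,6), (4,0), (4,2), (4,4), (4,6), (5,0), (5,2), (5,4), (5,6)}, so |H| = 24.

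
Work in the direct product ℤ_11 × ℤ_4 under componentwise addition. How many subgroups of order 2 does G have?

1

|G| = 44 and 2 | 44, so subgroups of order 2 are possible by Lagrange.
The subgroups of order 2 are: {(0,0), (0,2)}.
So G has 1 subgroup of order 2.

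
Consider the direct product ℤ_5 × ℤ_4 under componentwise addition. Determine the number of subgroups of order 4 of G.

1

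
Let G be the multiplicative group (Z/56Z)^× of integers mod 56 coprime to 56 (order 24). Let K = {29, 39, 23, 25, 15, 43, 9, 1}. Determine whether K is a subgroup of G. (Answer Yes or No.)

Closure fails: 39 · 43 = 53 ∉ K. So K is not a subgroup.

No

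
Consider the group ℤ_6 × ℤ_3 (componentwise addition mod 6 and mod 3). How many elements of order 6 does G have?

An element (a,b) has order lcm(ord(a), ord(b)); count pairs with lcm equal to 6.
Enumerating gives 8 such elements.

8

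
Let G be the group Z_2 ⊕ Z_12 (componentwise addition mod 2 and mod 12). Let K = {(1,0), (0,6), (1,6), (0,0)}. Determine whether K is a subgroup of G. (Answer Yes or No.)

Yes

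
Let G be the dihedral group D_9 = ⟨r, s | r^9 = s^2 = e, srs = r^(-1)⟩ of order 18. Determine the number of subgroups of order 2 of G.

9

|G| = 18 and 2 | 18, so subgroups of order 2 are possible by Lagrange.
The subgroups of order 2 are: {e, r^2s}; {e, r^3s}; {e, r^4s}; {e, r^5s}; … (9 in all).
So G has 9 subgroups of order 2.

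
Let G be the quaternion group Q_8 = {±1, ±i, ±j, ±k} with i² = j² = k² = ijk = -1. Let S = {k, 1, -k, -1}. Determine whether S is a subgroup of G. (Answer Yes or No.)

|S| = 4 divides |G| = 8, consistent with Lagrange.
S contains the identity, every element's inverse is in S, and S is closed under ·: it is a subgroup.
In fact S = ⟨-k⟩.

Yes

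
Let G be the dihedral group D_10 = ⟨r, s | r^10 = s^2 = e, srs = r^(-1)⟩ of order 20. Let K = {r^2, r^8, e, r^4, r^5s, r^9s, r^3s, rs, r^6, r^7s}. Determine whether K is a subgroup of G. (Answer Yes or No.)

Yes

|K| = 10 divides |G| = 20, consistent with Lagrange.
K contains the identity, every element's inverse is in K, and K is closed under ·: it is a subgroup.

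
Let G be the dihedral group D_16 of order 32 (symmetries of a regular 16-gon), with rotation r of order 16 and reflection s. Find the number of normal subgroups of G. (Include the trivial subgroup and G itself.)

8

G has 36 subgroups. Checking conjugation-invariance by order — order 1: 1/1 normal; order 2: 1/17 normal; order 4: 1/9 normal; order 8: 1/5 normal; order 16: 3/3 normal; order 32: 1/1 normal.
Total normal subgroups: 8.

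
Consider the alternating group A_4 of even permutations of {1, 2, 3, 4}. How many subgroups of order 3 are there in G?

4

|G| = 12 and 3 | 12, so subgroups of order 3 are possible by Lagrange.
The subgroups of order 3 are: {e, (1 2 3), (1 3 2)}; {e, (1 2 4), (1 4 2)}; {e, (1 3 4), (1 4 3)}; {e, (2 3 4), (2 4 3)}.
So G has 4 subgroups of order 3.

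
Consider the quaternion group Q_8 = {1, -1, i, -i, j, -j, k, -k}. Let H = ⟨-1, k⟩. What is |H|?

4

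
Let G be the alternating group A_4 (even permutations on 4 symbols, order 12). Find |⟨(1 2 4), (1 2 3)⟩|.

12

|⟨(1 2 4)⟩| = 3 and |⟨(1 2 3)⟩| = 3, so |H| is a multiple of lcm(3, 3) = 3 and divides |G| = 12.
Closing {(1 2 4), (1 2 3)} under the group operation gives all of G, so |H| = 12.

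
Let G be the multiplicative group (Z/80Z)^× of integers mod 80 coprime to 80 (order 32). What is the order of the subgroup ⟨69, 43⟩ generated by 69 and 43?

16

|⟨69⟩| = 4 and |⟨43⟩| = 4, so |H| is a multiple of lcm(4, 4) = 4 and divides |G| = 32.
Closing under the operation: H = {1, 3, 7, 9, 21, 23, 27, 29, 41, 43, 47, 49, 61, 63, 67, 69}, so |H| = 16.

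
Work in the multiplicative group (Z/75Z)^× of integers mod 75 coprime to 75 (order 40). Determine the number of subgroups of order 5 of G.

1

|G| = 40 and 5 | 40, so subgroups of order 5 are possible by Lagrange.
The subgroups of order 5 are: {1, 16, 31, 46, 61}.
So G has 1 subgroup of order 5.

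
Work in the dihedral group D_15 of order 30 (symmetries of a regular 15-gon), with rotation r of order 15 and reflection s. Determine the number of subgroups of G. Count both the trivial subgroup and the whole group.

|G| = 30, so by Lagrange every subgroup order divides 30. Divisors: 1, 2, 3, 5, 6, 10, 15, 30.
Subgroups by order — order 1: 1; order 2: 15; order 3: 1; order 5: 1; order 6: 5; order 10: 3; order 15: 1; order 30: 1.
Total: 1 + 15 + 1 + 1 + 5 + 3 + 1 + 1 = 28.

28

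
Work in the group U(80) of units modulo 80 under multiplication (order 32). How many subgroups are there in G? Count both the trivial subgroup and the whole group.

54

|G| = 32, so by Lagrange every subgroup order divides 32. Divisors: 1, 2, 4, 8, 16, 32.
Subgroups by order — order 1: 1; order 2: 7; order 4: 19; order 8: 19; order 16: 7; order 32: 1.
Total: 1 + 7 + 19 + 19 + 7 + 1 = 54.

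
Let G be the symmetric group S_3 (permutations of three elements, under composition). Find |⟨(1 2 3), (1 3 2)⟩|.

|⟨(1 2 3)⟩| = 3 and |⟨(1 3 2)⟩| = 3, so |H| is a multiple of lcm(3, 3) = 3 and divides |G| = 6.
Closing under the operation: H = {e, (1 2 3), (1 3 2)}, so |H| = 3.

3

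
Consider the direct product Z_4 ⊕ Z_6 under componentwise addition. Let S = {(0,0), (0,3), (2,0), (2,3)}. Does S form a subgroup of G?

Yes

|S| = 4 divides |G| = 24, consistent with Lagrange.
S contains the identity, every element's inverse is in S, and S is closed under +: it is a subgroup.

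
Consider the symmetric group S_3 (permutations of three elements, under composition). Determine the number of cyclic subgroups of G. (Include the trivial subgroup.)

5

Group the elements of G by the cyclic subgroup they generate; each cyclic subgroup of order d accounts for φ(d) elements.
Cyclic subgroups by order — order 1: 1; order 2: 3; order 3: 1.
Total: 5.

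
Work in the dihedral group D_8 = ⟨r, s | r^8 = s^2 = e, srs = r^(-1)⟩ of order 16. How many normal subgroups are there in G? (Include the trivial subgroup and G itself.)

7

G has 19 subgroups. Checking conjugation-invariance by order — order 1: 1/1 normal; order 2: 1/9 normal; order 4: 1/5 normal; order 8: 3/3 normal; order 16: 1/1 normal.
Total normal subgroups: 7.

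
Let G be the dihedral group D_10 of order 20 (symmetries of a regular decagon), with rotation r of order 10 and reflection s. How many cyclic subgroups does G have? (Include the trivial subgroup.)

Group the elements of G by the cyclic subgroup they generate; each cyclic subgroup of order d accounts for φ(d) elements.
Cyclic subgroups by order — order 1: 1; order 2: 11; order 5: 1; order 10: 1.
Total: 14.

14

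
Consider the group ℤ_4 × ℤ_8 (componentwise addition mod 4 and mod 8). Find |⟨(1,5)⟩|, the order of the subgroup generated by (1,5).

The order of (1,5) in Z_4 × Z_8 is lcm(ord(1) in Z_4, ord(5) in Z_8).
ord(1) = 4 and ord(5) = 8, so |⟨(1,5)⟩| = lcm(4, 8) = 8.

8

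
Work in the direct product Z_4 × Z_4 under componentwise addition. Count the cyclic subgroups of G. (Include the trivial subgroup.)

10

Each element a generates a cyclic subgroup ⟨a⟩; distinct elements may generate the same one (a cyclic group of order d has φ(d) generators).
Cyclic subgroups by order — order 1: 1; order 2: 3; order 4: 6.
Total: 10.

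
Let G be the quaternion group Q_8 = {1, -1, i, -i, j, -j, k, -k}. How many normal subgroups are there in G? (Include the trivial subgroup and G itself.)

G has 6 subgroups. Checking conjugation-invariance by order — order 1: 1/1 normal; order 2: 1/1 normal; order 4: 3/3 normal; order 8: 1/1 normal.
Total normal subgroups: 6.

6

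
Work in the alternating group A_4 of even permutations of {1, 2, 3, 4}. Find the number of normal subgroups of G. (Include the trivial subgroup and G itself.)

3

G has 10 subgroups. Checking conjugation-invariance by order — order 1: 1/1 normal; order 2: 0/3 normal; order 3: 0/4 normal; order 4: 1/1 normal; order 12: 1/1 normal.
Total normal subgroups: 3.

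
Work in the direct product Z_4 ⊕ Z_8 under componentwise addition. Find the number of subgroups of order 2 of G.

3

|G| = 32 and 2 | 32, so subgroups of order 2 are possible by Lagrange.
The subgroups of order 2 are: {(0,0), (0,4)}; {(0,0), (2,0)}; {(0,0), (2,4)}.
So G has 3 subgroups of order 2.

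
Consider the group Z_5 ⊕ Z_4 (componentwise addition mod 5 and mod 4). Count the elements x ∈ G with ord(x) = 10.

An element (a,b) has order lcm(ord(a), ord(b)); count pairs with lcm equal to 10.
Enumerating gives 4 such elements.

4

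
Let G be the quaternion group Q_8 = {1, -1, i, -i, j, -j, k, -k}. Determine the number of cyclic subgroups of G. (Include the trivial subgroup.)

A cyclic subgroup of order d is generated by each of its φ(d) elements of order d, so the cyclic subgroups of order d number (#elements of order d)/φ(d).
Cyclic subgroups by order — order 1: 1; order 2: 1; order 4: 3.
Total: 5.

5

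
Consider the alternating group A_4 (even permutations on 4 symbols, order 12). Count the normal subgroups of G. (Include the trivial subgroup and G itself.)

3

G has 10 subgroups. Checking conjugation-invariance by order — order 1: 1/1 normal; order 2: 0/3 normal; order 3: 0/4 normal; order 4: 1/1 normal; order 12: 1/1 normal.
Total normal subgroups: 3.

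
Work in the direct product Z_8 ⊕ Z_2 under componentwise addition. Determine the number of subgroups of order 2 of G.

3

|G| = 16 and 2 | 16, so subgroups of order 2 are possible by Lagrange.
The subgroups of order 2 are: {(0,0), (0,1)}; {(0,0), (4,0)}; {(0,0), (4,1)}.
So G has 3 subgroups of order 2.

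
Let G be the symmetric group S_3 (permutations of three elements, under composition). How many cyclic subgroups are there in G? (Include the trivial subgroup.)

5

Each element a generates a cyclic subgroup ⟨a⟩; distinct elements may generate the same one (a cyclic group of order d has φ(d) generators).
Cyclic subgroups by order — order 1: 1; order 2: 3; order 3: 1.
Total: 5.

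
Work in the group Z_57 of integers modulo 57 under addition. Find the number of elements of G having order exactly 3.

In a cyclic group of order 57, the number of elements of order d (for d | 57) is φ(d).
φ(3) = 2.

2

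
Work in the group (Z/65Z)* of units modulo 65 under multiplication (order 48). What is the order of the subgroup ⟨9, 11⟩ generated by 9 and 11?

|⟨9⟩| = 6 and |⟨11⟩| = 12, so |H| is a multiple of lcm(6, 12) = 12 and divides |G| = 48.
Closing under the operation: H = {1, 4, 6, 9, 11, 14, 16, 19, 21, 24, 29, 31, 34, 36, 41, 44, 46, 49, 51, 54, 56, 59, 61, 64}, so |H| = 24.

24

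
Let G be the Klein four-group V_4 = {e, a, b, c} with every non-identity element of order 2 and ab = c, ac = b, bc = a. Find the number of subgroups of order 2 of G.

3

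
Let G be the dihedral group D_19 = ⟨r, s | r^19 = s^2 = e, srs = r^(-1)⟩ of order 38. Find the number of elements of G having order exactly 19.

18

Enumerating element orders in G gives 18 elements of order 19.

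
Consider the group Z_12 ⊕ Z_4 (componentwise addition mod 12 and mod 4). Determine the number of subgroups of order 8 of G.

|G| = 48 and 8 | 48, so subgroups of order 8 are possible by Lagrange.
The subgroups of order 8 are: {(0,0), (0,1), (0,2), (0,3), (6,0), (6,1), (6,2), (6,3)}; {(0,0), (0,2), (3,0), (3,2), (6,0), (6,2), (9,0), (9,2)}; {(0,0), (0,2), (3,1), (3,3), (6,0), (6,2), (9,1), (9,3)}.
So G has 3 subgroups of order 8.

3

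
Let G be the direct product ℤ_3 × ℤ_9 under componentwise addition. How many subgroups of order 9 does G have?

4

|G| = 27 and 9 | 27, so subgroups of order 9 are possible by Lagrange.
The subgroups of order 9 are: {(0,0), (0,1), (0,2), (0,3), (0,4), (0,5), (0,6), (0,7), (0,8)}; {(0,0), (0,3), (0,6), (1,0), (1,3), (1,6), (2,0), (2,3), (2,6)}; {(0,0), (0,3), (0,6), (1,1), (1,4), (1,7), (2,2), (2,5), (2,8)}; {(0,0), (0,3), (0,6), (1,2), (1,5), (1,8), (2,1), (2,4), (2,7)}.
So G has 4 subgroups of order 9.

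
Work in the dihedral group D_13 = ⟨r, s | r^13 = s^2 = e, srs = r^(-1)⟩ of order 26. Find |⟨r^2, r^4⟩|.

13

|⟨r^2⟩| = 13 and |⟨r^4⟩| = 13, so |H| is a multiple of lcm(13, 13) = 13 and divides |G| = 26.
Closing under the operation: H = {e, r, r^2, r^3, r^4, r^5, r^6, r^7, r^8, r^9, r^10, r^11, r^12}, so |H| = 13.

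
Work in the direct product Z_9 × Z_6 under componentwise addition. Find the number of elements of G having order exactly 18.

An element (a,b) has order lcm(ord(a), ord(b)); count pairs with lcm equal to 18.
Enumerating gives 18 such elements.

18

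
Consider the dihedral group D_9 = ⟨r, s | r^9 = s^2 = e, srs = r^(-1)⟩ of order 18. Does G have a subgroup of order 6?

Yes

6 | 18. A subgroup of order 6 is {e, r^3, r^6, r^2s, r^5s, r^8s}.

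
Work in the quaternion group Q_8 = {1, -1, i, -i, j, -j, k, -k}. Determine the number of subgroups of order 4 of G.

3

|G| = 8 and 4 | 8, so subgroups of order 4 are possible by Lagrange.
The subgroups of order 4 are: {1, -1, i, -i}; {1, -1, j, -j}; {1, -1, k, -k}.
So G has 3 subgroups of order 4.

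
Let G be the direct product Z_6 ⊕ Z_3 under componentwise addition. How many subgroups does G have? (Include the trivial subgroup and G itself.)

12

|G| = 18, so by Lagrange every subgroup order divides 18. Divisors: 1, 2, 3, 6, 9, 18.
Subgroups by order — order 1: 1; order 2: 1; order 3: 4; order 6: 4; order 9: 1; order 18: 1.
Total: 1 + 1 + 4 + 4 + 1 + 1 = 12.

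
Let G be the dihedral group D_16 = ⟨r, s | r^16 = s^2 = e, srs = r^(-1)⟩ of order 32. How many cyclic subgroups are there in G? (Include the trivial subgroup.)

21

Group the elements of G by the cyclic subgroup they generate; each cyclic subgroup of order d accounts for φ(d) elements.
Cyclic subgroups by order — order 1: 1; order 2: 17; order 4: 1; order 8: 1; order 16: 1.
Total: 21.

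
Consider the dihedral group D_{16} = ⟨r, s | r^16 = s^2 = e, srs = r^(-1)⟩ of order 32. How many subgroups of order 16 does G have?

|G| = 32 and 16 | 32, so subgroups of order 16 are possible by Lagrange.
The subgroups of order 16 are: {e, r, r^2, r^3, r^4, r^5, r^6, r^7, r^8, r^9, r^10, r^11, r^12, r^13, r^14, r^15}; {e, r^2, r^4, r^6, r^8, r^10, r^12, r^14, s, r^2s, r^4s, r^6s, r^8s, r^10s, r^12s, r^14s}; {e, r^2, r^4, r^6, r^8, r^10, r^12, r^14, rs, r^3s, r^5s, r^7s, r^9s, r^11s, r^13s, r^15s}.
So G has 3 subgroups of order 16.

3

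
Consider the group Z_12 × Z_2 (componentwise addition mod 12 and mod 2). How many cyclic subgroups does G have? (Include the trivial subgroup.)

12

Each element a generates a cyclic subgroup ⟨a⟩; distinct elements may generate the same one (a cyclic group of order d has φ(d) generators).
Cyclic subgroups by order — order 1: 1; order 2: 3; order 3: 1; order 4: 2; order 6: 3; order 12: 2.
Total: 12.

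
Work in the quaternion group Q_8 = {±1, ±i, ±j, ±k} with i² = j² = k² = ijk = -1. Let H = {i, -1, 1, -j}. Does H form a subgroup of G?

-j ∈ H but its inverse j ∉ H, so H is not a subgroup.

No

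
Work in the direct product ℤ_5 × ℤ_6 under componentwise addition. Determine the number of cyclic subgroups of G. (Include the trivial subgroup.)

A cyclic subgroup of order d is generated by each of its φ(d) elements of order d, so the cyclic subgroups of order d number (#elements of order d)/φ(d).
Cyclic subgroups by order — order 1: 1; order 2: 1; order 3: 1; order 5: 1; order 6: 1; order 10: 1; order 15: 1; order 30: 1.
Total: 8.

8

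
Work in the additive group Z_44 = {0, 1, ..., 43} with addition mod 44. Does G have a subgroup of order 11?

Yes

11 | 44. A subgroup of order 11 is {0, 4, 8, 12, 16, 20, 24, 28, 32, 36, 40}.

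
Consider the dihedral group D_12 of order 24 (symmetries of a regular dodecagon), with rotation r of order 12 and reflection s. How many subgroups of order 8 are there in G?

3

|G| = 24 and 8 | 24, so subgroups of order 8 are possible by Lagrange.
The subgroups of order 8 are: {e, r^3, r^6, r^9, rs, r^4s, r^7s, r^10s}; {e, r^3, r^6, r^9, r^2s, r^5s, r^8s, r^11s}; {e, r^3, r^6, r^9, s, r^3s, r^6s, r^9s}.
So G has 3 subgroups of order 8.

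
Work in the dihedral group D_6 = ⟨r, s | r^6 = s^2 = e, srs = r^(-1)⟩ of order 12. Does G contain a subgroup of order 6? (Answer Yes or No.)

Yes

6 | 12. A subgroup of order 6 is {e, r, r^2, r^3, r^4, r^5}.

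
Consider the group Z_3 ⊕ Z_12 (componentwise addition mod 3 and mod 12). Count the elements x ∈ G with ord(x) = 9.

An element (a,b) has order lcm(ord(a), ord(b)); count pairs with lcm equal to 9.
Enumerating gives 0 such elements.

0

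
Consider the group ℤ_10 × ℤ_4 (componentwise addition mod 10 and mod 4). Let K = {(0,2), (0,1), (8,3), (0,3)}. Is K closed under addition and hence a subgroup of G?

No

The identity (0,0) ∉ K, so K is not a subgroup.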